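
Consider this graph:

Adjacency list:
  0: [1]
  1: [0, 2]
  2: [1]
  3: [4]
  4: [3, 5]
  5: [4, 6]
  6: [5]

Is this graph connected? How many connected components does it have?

Checking connectivity: the graph has 2 connected component(s).
Components: [[0, 1, 2], [3, 4, 5, 6]]. The graph is NOT connected.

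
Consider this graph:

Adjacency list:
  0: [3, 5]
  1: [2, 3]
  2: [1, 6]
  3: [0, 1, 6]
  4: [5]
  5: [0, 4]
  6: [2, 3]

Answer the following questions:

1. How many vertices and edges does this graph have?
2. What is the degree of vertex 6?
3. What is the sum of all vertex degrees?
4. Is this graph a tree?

Count: 7 vertices, 7 edges.
Vertex 6 has neighbors [2, 3], degree = 2.
Handshaking lemma: 2 * 7 = 14.
A tree on 7 vertices has 6 edges. This graph has 7 edges (1 extra). Not a tree.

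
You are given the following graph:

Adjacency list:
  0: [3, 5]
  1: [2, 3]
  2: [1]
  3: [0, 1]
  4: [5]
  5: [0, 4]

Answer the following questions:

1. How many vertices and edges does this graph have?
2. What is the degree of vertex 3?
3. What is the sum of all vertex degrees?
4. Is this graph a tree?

Count: 6 vertices, 5 edges.
Vertex 3 has neighbors [0, 1], degree = 2.
Handshaking lemma: 2 * 5 = 10.
A graph is a tree iff it is connected and has exactly n-1 edges. This graph is connected (all 6 vertices in one component) and has 6-1 = 5 edges. It is a tree.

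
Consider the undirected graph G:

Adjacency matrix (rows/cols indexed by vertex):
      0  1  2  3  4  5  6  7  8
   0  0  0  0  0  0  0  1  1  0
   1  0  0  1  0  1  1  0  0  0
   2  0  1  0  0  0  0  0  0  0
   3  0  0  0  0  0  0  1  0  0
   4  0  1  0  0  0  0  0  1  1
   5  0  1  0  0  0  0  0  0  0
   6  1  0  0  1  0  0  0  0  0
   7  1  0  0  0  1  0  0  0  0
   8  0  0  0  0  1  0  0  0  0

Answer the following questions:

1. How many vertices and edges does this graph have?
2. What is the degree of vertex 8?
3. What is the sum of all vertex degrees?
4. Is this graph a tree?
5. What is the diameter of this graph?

Count: 9 vertices, 8 edges.
Vertex 8 has neighbors [4], degree = 1.
Handshaking lemma: 2 * 8 = 16.
A graph is a tree iff it is connected and has exactly n-1 edges. This graph is connected (all 9 vertices in one component) and has 9-1 = 8 edges. It is a tree.
Diameter (longest shortest path) = 6.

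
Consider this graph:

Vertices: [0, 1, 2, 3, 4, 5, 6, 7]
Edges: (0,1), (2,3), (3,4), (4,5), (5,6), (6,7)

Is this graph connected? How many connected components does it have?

Checking connectivity: the graph has 2 connected component(s).
Components: [[0, 1], [2, 3, 4, 5, 6, 7]]. The graph is NOT connected.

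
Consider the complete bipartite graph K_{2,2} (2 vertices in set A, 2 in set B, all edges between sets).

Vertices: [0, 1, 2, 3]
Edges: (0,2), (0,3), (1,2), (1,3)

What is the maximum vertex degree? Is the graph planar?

Set-A vertices have degree 2; set-B vertices have degree 2. Maximum degree = max(2,2) = 2.
min(2,2) <= 2, so K_{2,2} avoids a K_{3,3} subdivision and is planar.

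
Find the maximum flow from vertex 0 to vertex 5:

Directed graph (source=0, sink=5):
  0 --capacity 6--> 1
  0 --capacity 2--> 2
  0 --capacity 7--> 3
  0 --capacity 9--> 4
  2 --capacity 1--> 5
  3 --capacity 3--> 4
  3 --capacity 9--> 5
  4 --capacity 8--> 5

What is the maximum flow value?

Computing max flow:
  Flow on (0->2): 1/2
  Flow on (0->3): 7/7
  Flow on (0->4): 8/9
  Flow on (2->5): 1/1
  Flow on (3->5): 7/9
  Flow on (4->5): 8/8
Maximum flow = 16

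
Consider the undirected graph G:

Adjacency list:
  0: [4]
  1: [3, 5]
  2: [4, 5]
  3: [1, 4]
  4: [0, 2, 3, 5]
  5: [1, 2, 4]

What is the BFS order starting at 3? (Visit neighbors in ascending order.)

BFS from vertex 3 (neighbors processed in ascending order):
Visit order: 3, 1, 4, 5, 0, 2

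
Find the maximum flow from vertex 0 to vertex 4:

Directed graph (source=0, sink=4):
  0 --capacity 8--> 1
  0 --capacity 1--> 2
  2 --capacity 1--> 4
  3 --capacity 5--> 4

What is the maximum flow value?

Computing max flow:
  Flow on (0->2): 1/1
  Flow on (2->4): 1/1
Maximum flow = 1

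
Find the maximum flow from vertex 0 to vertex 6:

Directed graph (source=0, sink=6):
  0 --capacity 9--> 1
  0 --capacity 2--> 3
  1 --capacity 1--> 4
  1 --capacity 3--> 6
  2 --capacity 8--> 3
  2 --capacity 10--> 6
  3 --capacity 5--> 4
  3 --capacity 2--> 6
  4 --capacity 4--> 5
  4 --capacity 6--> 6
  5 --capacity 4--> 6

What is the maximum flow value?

Computing max flow:
  Flow on (0->1): 4/9
  Flow on (0->3): 2/2
  Flow on (1->4): 1/1
  Flow on (1->6): 3/3
  Flow on (3->6): 2/2
  Flow on (4->6): 1/6
Maximum flow = 6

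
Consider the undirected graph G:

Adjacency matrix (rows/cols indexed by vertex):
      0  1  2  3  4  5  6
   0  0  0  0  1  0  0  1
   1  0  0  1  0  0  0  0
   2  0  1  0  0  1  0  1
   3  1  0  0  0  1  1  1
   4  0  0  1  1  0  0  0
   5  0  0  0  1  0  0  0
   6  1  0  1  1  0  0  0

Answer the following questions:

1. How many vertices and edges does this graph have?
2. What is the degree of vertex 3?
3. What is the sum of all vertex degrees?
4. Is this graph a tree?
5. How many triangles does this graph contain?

Count: 7 vertices, 8 edges.
Vertex 3 has neighbors [0, 4, 5, 6], degree = 4.
Handshaking lemma: 2 * 8 = 16.
A tree on 7 vertices has 6 edges. This graph has 8 edges (2 extra). Not a tree.
Number of triangles = 1.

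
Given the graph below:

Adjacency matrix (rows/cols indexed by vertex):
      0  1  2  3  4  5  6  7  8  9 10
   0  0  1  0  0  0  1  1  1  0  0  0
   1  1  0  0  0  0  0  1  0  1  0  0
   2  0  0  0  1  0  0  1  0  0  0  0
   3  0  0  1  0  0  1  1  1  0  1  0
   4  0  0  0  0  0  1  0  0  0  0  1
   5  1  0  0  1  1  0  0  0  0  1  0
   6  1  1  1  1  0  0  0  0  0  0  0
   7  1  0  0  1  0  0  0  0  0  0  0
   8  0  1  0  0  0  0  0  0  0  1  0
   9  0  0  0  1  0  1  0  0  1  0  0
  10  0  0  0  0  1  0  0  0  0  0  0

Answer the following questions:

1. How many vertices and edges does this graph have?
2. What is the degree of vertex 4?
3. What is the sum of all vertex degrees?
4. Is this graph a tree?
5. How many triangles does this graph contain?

Count: 11 vertices, 16 edges.
Vertex 4 has neighbors [5, 10], degree = 2.
Handshaking lemma: 2 * 16 = 32.
A tree on 11 vertices has 10 edges. This graph has 16 edges (6 extra). Not a tree.
Number of triangles = 3.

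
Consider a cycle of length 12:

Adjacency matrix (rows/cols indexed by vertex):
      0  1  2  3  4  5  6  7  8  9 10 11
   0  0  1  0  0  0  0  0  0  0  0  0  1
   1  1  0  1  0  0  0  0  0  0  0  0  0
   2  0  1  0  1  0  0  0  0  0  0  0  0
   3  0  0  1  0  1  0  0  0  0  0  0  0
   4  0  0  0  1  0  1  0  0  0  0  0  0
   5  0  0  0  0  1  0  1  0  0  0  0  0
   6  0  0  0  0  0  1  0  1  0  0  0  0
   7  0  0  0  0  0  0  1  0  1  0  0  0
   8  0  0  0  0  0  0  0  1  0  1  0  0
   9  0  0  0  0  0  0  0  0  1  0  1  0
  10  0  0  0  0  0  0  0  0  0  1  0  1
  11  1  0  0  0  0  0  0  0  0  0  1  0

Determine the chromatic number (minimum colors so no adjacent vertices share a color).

This is an even cycle (C_12). Even cycles are bipartite.
Chromatic number = 2.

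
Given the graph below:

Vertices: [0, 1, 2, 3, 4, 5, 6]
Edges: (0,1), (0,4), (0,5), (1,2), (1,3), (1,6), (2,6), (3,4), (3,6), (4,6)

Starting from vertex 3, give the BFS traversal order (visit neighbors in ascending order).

BFS from vertex 3 (neighbors processed in ascending order):
Visit order: 3, 1, 4, 6, 0, 2, 5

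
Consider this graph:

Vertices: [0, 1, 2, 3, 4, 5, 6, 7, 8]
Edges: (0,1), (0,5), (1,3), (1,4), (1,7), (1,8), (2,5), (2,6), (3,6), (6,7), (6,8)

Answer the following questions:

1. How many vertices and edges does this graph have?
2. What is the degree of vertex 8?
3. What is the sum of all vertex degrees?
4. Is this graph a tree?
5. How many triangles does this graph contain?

Count: 9 vertices, 11 edges.
Vertex 8 has neighbors [1, 6], degree = 2.
Handshaking lemma: 2 * 11 = 22.
A tree on 9 vertices has 8 edges. This graph has 11 edges (3 extra). Not a tree.
Number of triangles = 0.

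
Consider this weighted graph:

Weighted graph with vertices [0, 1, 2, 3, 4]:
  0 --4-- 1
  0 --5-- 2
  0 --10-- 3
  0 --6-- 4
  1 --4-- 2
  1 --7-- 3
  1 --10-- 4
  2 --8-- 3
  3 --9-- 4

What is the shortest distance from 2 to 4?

Using Dijkstra's algorithm from vertex 2:
Shortest path: 2 -> 0 -> 4
Total weight: 5 + 6 = 11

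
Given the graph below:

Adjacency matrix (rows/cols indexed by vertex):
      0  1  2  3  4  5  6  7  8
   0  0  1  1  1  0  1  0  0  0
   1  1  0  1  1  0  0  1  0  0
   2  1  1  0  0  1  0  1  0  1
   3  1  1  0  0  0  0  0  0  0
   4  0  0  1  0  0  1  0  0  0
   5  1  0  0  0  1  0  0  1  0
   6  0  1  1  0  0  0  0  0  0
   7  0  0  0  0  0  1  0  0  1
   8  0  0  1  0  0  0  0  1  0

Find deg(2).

Vertex 2 has neighbors [0, 1, 4, 6, 8], so deg(2) = 5.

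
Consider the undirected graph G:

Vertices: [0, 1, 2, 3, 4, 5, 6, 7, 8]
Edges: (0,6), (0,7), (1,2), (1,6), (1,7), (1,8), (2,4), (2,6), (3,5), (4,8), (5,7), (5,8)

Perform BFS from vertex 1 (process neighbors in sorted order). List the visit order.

BFS from vertex 1 (neighbors processed in ascending order):
Visit order: 1, 2, 6, 7, 8, 4, 0, 5, 3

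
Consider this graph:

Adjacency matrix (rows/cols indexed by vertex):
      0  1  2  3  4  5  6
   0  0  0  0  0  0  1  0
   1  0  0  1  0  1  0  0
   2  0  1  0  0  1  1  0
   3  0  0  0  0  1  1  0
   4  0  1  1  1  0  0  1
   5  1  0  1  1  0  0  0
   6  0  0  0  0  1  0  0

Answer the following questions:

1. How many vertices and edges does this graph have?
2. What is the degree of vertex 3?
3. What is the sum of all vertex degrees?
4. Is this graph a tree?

Count: 7 vertices, 8 edges.
Vertex 3 has neighbors [4, 5], degree = 2.
Handshaking lemma: 2 * 8 = 16.
A tree on 7 vertices has 6 edges. This graph has 8 edges (2 extra). Not a tree.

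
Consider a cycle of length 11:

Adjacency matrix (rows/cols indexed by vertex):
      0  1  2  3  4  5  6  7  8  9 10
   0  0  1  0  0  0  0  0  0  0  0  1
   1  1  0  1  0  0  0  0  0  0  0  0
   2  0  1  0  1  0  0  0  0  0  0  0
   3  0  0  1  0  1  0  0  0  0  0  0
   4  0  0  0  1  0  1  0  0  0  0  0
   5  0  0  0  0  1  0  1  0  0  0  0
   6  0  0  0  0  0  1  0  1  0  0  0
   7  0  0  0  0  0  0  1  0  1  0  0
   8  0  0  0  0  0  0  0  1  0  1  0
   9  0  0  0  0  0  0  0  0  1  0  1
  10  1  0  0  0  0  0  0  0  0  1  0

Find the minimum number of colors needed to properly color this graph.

This is an odd cycle (C_11). Odd cycles are not bipartite (any 2-coloring forces two adjacent vertices to match), and 3 colors suffice.
Chromatic number = 3.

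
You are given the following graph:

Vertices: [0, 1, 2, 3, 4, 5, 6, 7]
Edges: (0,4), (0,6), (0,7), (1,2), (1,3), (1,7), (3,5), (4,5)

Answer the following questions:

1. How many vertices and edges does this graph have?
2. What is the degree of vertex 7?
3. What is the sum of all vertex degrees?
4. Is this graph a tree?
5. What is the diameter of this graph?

Count: 8 vertices, 8 edges.
Vertex 7 has neighbors [0, 1], degree = 2.
Handshaking lemma: 2 * 8 = 16.
A tree on 8 vertices has 7 edges. This graph has 8 edges (1 extra). Not a tree.
Diameter (longest shortest path) = 4.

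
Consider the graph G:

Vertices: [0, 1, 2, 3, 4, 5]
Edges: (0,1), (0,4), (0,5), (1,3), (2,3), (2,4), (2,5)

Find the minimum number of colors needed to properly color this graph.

The graph has a maximum clique of size 2 (lower bound on chromatic number).
A valid 3-coloring: {0: 0, 1: 1, 2: 0, 3: 2, 4: 1, 5: 1}.
No proper 2-coloring exists (verified by exhaustive search).
Chromatic number = 3.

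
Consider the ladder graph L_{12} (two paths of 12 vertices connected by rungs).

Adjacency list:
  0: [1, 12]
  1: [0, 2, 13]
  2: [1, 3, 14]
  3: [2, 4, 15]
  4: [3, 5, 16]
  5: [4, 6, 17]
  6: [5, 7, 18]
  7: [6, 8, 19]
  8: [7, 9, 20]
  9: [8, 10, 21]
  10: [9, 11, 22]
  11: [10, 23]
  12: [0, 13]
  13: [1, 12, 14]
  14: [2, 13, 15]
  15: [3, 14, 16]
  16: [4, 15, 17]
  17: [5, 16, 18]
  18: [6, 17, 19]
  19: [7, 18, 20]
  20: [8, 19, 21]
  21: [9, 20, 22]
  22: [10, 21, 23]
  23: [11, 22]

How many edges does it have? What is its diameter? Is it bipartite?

Ladder graph L_{12}: 12 rungs + 2 * (12-1) path edges = 12 + 22 = 34 edges.
Diameter = 12.
Ladder graphs are bipartite (alternating coloring along each path).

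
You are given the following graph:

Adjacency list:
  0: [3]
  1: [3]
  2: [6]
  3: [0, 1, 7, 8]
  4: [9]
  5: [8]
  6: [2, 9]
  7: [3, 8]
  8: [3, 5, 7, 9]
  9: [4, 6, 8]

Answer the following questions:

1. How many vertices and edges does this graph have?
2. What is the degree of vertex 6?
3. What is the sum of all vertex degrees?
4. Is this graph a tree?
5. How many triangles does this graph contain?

Count: 10 vertices, 10 edges.
Vertex 6 has neighbors [2, 9], degree = 2.
Handshaking lemma: 2 * 10 = 20.
A tree on 10 vertices has 9 edges. This graph has 10 edges (1 extra). Not a tree.
Number of triangles = 1.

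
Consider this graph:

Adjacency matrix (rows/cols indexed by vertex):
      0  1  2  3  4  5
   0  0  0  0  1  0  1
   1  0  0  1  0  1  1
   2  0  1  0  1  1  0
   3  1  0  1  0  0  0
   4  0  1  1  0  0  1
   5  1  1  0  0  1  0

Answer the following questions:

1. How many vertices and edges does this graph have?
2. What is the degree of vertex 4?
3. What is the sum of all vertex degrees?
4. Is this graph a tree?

Count: 6 vertices, 8 edges.
Vertex 4 has neighbors [1, 2, 5], degree = 3.
Handshaking lemma: 2 * 8 = 16.
A tree on 6 vertices has 5 edges. This graph has 8 edges (3 extra). Not a tree.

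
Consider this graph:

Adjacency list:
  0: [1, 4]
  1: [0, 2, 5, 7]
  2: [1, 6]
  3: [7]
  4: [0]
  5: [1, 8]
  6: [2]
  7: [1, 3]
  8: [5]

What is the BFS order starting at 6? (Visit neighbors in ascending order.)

BFS from vertex 6 (neighbors processed in ascending order):
Visit order: 6, 2, 1, 0, 5, 7, 4, 8, 3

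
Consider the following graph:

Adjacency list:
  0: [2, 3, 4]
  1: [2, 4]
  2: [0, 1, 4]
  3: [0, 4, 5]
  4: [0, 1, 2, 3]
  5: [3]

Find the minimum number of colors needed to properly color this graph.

The graph has a maximum clique of size 3 (lower bound on chromatic number).
A valid 3-coloring: {0: 1, 1: 1, 2: 2, 3: 2, 4: 0, 5: 0}.
Chromatic number = 3.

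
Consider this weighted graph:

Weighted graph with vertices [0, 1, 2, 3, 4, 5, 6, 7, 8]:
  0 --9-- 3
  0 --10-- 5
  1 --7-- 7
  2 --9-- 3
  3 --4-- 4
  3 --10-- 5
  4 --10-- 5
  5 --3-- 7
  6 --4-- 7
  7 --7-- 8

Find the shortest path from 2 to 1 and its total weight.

Using Dijkstra's algorithm from vertex 2:
Shortest path: 2 -> 3 -> 5 -> 7 -> 1
Total weight: 9 + 10 + 3 + 7 = 29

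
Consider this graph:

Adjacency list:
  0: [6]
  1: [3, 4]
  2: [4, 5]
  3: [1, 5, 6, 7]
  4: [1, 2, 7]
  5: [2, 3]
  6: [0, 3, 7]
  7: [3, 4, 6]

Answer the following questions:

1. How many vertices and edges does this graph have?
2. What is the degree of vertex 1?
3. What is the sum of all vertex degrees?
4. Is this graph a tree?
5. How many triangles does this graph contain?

Count: 8 vertices, 10 edges.
Vertex 1 has neighbors [3, 4], degree = 2.
Handshaking lemma: 2 * 10 = 20.
A tree on 8 vertices has 7 edges. This graph has 10 edges (3 extra). Not a tree.
Number of triangles = 1.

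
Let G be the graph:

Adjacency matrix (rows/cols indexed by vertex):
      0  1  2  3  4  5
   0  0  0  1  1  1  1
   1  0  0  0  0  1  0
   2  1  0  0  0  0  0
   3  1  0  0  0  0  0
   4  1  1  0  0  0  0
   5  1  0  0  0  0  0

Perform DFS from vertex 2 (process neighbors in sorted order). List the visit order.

DFS from vertex 2 (neighbors processed in ascending order):
Visit order: 2, 0, 3, 4, 1, 5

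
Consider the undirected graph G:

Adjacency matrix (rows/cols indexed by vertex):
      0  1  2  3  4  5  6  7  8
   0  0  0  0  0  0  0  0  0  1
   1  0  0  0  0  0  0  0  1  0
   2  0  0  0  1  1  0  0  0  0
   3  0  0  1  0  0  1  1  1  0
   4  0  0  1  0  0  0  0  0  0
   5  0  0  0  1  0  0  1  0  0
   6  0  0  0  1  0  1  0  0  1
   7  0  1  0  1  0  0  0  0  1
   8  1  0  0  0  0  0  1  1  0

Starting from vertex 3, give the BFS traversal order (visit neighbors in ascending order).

BFS from vertex 3 (neighbors processed in ascending order):
Visit order: 3, 2, 5, 6, 7, 4, 8, 1, 0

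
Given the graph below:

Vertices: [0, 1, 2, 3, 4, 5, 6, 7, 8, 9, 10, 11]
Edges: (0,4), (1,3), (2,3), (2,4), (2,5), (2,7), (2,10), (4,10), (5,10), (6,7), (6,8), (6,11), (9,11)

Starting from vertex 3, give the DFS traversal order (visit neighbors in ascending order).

DFS from vertex 3 (neighbors processed in ascending order):
Visit order: 3, 1, 2, 4, 0, 10, 5, 7, 6, 8, 11, 9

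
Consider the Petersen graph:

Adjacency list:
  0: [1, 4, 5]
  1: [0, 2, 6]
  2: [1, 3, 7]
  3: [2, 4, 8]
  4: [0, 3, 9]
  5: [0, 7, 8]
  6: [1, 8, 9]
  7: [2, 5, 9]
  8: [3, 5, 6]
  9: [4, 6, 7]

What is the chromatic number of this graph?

The Petersen graph contains odd cycles (e.g. the outer 5-cycle), so chi >= 3.
A proper 3-coloring exists (it is a well-known 3-chromatic graph).
Chromatic number = 3.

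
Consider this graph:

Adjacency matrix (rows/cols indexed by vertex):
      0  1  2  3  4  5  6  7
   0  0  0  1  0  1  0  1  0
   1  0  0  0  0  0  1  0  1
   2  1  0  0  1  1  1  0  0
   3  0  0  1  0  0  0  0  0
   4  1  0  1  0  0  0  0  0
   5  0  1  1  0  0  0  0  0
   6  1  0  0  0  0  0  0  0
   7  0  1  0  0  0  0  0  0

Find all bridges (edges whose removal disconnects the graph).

A bridge is an edge whose removal increases the number of connected components.
Bridges found: (0,6), (1,5), (1,7), (2,3), (2,5)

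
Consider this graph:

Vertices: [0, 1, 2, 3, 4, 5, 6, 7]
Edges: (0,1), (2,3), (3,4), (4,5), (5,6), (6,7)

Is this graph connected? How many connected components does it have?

Checking connectivity: the graph has 2 connected component(s).
Components: [[0, 1], [2, 3, 4, 5, 6, 7]]. The graph is NOT connected.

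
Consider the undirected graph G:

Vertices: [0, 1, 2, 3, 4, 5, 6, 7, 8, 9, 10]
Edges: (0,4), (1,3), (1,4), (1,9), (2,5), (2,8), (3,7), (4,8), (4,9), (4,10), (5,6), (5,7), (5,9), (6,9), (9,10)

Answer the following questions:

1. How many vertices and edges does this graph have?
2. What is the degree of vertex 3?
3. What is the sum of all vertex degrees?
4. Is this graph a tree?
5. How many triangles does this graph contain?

Count: 11 vertices, 15 edges.
Vertex 3 has neighbors [1, 7], degree = 2.
Handshaking lemma: 2 * 15 = 30.
A tree on 11 vertices has 10 edges. This graph has 15 edges (5 extra). Not a tree.
Number of triangles = 3.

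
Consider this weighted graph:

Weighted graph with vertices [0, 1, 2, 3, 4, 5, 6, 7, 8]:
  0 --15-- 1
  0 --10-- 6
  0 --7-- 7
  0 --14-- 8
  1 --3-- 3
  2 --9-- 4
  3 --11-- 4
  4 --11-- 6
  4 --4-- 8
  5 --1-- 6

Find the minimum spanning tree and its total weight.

Applying Kruskal's algorithm (sort edges by weight, add if no cycle):
  Add (5,6) w=1
  Add (1,3) w=3
  Add (4,8) w=4
  Add (0,7) w=7
  Add (2,4) w=9
  Add (0,6) w=10
  Add (3,4) w=11
  Add (4,6) w=11
  Skip (0,8) w=14 (creates cycle)
  Skip (0,1) w=15 (creates cycle)
MST weight = 56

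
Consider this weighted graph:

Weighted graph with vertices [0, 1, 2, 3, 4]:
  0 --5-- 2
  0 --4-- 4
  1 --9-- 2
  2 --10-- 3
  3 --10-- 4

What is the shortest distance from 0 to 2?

Using Dijkstra's algorithm from vertex 0:
Shortest path: 0 -> 2
Total weight: 5 = 5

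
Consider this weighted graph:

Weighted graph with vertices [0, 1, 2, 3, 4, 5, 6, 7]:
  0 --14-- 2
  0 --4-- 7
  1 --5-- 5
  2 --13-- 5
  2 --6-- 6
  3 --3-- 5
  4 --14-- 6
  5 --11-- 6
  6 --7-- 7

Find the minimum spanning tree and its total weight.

Applying Kruskal's algorithm (sort edges by weight, add if no cycle):
  Add (3,5) w=3
  Add (0,7) w=4
  Add (1,5) w=5
  Add (2,6) w=6
  Add (6,7) w=7
  Add (5,6) w=11
  Skip (2,5) w=13 (creates cycle)
  Skip (0,2) w=14 (creates cycle)
  Add (4,6) w=14
MST weight = 50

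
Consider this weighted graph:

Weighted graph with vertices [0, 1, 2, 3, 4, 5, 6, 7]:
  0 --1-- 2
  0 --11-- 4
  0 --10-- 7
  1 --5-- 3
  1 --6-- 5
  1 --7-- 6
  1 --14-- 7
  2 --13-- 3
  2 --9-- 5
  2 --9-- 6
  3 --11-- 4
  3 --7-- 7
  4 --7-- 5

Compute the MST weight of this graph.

Applying Kruskal's algorithm (sort edges by weight, add if no cycle):
  Add (0,2) w=1
  Add (1,3) w=5
  Add (1,5) w=6
  Add (1,6) w=7
  Add (3,7) w=7
  Add (4,5) w=7
  Add (2,6) w=9
  Skip (2,5) w=9 (creates cycle)
  Skip (0,7) w=10 (creates cycle)
  Skip (0,4) w=11 (creates cycle)
  Skip (3,4) w=11 (creates cycle)
  Skip (2,3) w=13 (creates cycle)
  Skip (1,7) w=14 (creates cycle)
MST weight = 42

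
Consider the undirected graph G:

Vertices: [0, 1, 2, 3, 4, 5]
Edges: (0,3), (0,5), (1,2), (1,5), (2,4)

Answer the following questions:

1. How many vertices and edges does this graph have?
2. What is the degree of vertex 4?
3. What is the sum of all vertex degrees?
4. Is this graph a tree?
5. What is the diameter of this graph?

Count: 6 vertices, 5 edges.
Vertex 4 has neighbors [2], degree = 1.
Handshaking lemma: 2 * 5 = 10.
A graph is a tree iff it is connected and has exactly n-1 edges. This graph is connected (all 6 vertices in one component) and has 6-1 = 5 edges. It is a tree.
Diameter (longest shortest path) = 5.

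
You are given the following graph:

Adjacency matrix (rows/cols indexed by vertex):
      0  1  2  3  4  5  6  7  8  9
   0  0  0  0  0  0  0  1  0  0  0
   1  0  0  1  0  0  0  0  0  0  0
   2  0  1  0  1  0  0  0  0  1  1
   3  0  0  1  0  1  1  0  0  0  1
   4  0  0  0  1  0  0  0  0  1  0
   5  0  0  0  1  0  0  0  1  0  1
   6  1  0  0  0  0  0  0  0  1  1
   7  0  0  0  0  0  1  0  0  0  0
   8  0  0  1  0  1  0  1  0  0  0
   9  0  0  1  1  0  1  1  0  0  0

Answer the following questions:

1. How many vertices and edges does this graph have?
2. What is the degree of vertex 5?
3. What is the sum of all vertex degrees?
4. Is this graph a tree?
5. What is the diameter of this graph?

Count: 10 vertices, 13 edges.
Vertex 5 has neighbors [3, 7, 9], degree = 3.
Handshaking lemma: 2 * 13 = 26.
A tree on 10 vertices has 9 edges. This graph has 13 edges (4 extra). Not a tree.
Diameter (longest shortest path) = 4.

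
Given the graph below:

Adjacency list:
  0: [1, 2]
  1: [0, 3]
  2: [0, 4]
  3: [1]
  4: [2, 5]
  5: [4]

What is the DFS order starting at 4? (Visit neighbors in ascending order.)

DFS from vertex 4 (neighbors processed in ascending order):
Visit order: 4, 2, 0, 1, 3, 5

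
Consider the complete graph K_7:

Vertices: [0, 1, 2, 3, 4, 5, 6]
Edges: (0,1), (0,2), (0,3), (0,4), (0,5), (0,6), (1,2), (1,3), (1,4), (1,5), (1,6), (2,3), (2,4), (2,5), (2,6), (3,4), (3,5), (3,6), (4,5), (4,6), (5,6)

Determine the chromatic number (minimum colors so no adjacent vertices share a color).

In K_7, every vertex is adjacent to every other vertex.
Each vertex needs a unique color.
Chromatic number = 7.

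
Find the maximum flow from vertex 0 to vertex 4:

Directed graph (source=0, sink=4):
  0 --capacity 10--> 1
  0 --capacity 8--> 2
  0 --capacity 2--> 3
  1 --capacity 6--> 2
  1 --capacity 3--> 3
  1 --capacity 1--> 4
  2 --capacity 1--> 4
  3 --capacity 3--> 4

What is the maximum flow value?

Computing max flow:
  Flow on (0->1): 4/10
  Flow on (0->2): 1/8
  Flow on (1->3): 3/3
  Flow on (1->4): 1/1
  Flow on (2->4): 1/1
  Flow on (3->4): 3/3
Maximum flow = 5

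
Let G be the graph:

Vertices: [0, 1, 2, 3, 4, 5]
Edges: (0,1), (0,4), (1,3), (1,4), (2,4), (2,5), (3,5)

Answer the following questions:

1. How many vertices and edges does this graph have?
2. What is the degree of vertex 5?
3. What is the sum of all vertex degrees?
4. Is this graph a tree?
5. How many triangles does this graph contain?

Count: 6 vertices, 7 edges.
Vertex 5 has neighbors [2, 3], degree = 2.
Handshaking lemma: 2 * 7 = 14.
A tree on 6 vertices has 5 edges. This graph has 7 edges (2 extra). Not a tree.
Number of triangles = 1.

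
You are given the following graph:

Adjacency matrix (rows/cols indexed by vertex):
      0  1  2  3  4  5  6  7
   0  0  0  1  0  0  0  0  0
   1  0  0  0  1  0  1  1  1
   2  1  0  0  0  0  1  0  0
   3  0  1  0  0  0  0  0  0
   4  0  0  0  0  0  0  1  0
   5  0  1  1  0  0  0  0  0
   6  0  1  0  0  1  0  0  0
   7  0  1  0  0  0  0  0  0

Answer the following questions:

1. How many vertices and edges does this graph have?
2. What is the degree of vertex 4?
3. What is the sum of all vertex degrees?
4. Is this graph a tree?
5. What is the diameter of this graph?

Count: 8 vertices, 7 edges.
Vertex 4 has neighbors [6], degree = 1.
Handshaking lemma: 2 * 7 = 14.
A graph is a tree iff it is connected and has exactly n-1 edges. This graph is connected (all 8 vertices in one component) and has 8-1 = 7 edges. It is a tree.
Diameter (longest shortest path) = 5.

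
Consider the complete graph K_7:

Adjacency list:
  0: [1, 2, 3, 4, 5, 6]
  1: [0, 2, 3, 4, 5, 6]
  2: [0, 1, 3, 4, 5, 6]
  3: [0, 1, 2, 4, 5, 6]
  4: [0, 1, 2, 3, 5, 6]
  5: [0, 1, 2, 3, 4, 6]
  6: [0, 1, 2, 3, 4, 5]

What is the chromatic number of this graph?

In K_7, every vertex is adjacent to every other vertex.
Each vertex needs a unique color.
Chromatic number = 7.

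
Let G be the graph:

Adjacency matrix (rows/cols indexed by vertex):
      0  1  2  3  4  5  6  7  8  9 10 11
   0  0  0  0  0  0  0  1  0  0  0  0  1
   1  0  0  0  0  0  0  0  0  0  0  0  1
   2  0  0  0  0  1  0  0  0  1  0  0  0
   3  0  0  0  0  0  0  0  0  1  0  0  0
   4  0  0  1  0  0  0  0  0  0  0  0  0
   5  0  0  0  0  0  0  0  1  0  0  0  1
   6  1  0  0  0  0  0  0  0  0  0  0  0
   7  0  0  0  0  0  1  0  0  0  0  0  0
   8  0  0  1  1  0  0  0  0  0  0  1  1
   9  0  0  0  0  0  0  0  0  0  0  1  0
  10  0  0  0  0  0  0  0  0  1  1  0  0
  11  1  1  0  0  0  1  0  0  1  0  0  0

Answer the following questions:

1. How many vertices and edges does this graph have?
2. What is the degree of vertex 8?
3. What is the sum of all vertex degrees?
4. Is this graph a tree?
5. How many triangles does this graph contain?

Count: 12 vertices, 11 edges.
Vertex 8 has neighbors [2, 3, 10, 11], degree = 4.
Handshaking lemma: 2 * 11 = 22.
A graph is a tree iff it is connected and has exactly n-1 edges. This graph is connected (all 12 vertices in one component) and has 12-1 = 11 edges. It is a tree.
Number of triangles = 0.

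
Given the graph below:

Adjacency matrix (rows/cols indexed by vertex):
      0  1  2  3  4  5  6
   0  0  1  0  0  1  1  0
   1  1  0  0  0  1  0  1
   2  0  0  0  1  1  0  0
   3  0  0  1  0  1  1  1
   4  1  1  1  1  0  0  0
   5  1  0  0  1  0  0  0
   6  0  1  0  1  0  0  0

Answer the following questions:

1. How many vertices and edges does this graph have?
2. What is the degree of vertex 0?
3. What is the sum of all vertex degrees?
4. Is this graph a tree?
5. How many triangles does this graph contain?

Count: 7 vertices, 10 edges.
Vertex 0 has neighbors [1, 4, 5], degree = 3.
Handshaking lemma: 2 * 10 = 20.
A tree on 7 vertices has 6 edges. This graph has 10 edges (4 extra). Not a tree.
Number of triangles = 2.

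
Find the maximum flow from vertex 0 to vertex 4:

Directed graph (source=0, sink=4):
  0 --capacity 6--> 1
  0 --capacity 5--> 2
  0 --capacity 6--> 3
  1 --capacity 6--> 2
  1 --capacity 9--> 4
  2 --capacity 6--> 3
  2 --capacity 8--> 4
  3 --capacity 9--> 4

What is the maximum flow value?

Computing max flow:
  Flow on (0->1): 6/6
  Flow on (0->2): 5/5
  Flow on (0->3): 6/6
  Flow on (1->4): 6/9
  Flow on (2->4): 5/8
  Flow on (3->4): 6/9
Maximum flow = 17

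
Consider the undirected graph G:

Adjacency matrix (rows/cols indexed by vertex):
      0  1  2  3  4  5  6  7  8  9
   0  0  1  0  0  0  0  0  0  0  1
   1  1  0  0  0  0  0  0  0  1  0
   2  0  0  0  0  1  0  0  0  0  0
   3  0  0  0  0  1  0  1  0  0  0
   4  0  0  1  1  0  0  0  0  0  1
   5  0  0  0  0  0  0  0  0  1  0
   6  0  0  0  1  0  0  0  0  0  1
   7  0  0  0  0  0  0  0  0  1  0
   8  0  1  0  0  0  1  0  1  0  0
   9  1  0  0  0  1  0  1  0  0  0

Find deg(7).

Vertex 7 has neighbors [8], so deg(7) = 1.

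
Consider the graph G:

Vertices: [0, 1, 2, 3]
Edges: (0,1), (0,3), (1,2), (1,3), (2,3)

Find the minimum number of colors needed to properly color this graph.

The graph has a maximum clique of size 3 (lower bound on chromatic number).
A valid 3-coloring: {0: 2, 1: 0, 2: 2, 3: 1}.
Chromatic number = 3.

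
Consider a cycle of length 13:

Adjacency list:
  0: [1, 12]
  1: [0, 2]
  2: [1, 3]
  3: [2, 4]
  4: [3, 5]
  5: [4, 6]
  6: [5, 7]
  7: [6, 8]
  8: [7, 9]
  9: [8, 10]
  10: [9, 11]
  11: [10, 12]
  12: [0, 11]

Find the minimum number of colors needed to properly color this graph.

This is an odd cycle (C_13). Odd cycles are not bipartite (any 2-coloring forces two adjacent vertices to match), and 3 colors suffice.
Chromatic number = 3.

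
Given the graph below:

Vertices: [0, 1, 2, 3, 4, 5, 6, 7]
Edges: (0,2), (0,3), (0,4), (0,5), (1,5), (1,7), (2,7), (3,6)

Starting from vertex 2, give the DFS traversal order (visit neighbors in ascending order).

DFS from vertex 2 (neighbors processed in ascending order):
Visit order: 2, 0, 3, 6, 4, 5, 1, 7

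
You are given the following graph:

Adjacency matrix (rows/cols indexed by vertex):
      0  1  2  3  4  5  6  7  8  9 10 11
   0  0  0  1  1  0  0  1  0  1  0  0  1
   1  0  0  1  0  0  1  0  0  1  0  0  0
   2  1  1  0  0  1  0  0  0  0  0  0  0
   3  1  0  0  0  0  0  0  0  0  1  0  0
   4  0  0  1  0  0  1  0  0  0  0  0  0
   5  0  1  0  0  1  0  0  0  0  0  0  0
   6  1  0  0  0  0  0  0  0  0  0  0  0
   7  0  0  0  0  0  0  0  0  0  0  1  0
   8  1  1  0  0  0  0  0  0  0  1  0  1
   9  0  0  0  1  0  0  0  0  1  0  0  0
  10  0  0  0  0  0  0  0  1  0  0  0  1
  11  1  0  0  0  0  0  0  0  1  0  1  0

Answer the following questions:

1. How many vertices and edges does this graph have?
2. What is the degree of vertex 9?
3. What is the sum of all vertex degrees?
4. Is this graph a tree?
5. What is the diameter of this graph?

Count: 12 vertices, 15 edges.
Vertex 9 has neighbors [3, 8], degree = 2.
Handshaking lemma: 2 * 15 = 30.
A tree on 12 vertices has 11 edges. This graph has 15 edges (4 extra). Not a tree.
Diameter (longest shortest path) = 5.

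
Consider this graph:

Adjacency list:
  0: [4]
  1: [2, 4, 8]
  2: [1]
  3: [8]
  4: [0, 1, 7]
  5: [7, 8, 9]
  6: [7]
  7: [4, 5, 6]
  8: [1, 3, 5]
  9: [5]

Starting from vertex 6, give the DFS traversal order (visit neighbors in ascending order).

DFS from vertex 6 (neighbors processed in ascending order):
Visit order: 6, 7, 4, 0, 1, 2, 8, 3, 5, 9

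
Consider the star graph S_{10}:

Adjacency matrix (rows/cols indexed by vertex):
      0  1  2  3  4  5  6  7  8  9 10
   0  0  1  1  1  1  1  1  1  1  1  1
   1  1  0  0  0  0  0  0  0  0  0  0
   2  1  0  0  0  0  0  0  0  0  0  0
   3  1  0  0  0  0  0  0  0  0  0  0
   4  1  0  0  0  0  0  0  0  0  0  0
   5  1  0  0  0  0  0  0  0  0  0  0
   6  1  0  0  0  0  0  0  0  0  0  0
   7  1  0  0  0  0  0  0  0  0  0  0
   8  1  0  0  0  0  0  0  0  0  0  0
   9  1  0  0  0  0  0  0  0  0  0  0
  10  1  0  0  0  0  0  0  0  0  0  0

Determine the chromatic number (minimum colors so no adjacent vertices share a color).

S_{10} has one hub adjacent to 10 leaves; leaves are pairwise non-adjacent.
Color the hub 0 and every leaf 1.
Chromatic number = 2.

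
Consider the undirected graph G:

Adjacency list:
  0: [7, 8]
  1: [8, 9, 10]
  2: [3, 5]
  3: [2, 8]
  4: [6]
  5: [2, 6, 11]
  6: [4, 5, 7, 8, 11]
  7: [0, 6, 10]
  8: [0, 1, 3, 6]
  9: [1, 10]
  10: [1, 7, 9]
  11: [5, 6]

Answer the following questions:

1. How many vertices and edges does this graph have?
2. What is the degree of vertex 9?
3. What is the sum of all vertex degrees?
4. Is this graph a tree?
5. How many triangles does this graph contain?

Count: 12 vertices, 16 edges.
Vertex 9 has neighbors [1, 10], degree = 2.
Handshaking lemma: 2 * 16 = 32.
A tree on 12 vertices has 11 edges. This graph has 16 edges (5 extra). Not a tree.
Number of triangles = 2.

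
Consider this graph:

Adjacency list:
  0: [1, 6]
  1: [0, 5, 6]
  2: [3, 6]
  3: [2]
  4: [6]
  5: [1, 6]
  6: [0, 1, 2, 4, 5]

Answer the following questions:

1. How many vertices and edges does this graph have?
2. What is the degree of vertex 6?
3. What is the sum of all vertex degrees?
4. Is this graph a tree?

Count: 7 vertices, 8 edges.
Vertex 6 has neighbors [0, 1, 2, 4, 5], degree = 5.
Handshaking lemma: 2 * 8 = 16.
A tree on 7 vertices has 6 edges. This graph has 8 edges (2 extra). Not a tree.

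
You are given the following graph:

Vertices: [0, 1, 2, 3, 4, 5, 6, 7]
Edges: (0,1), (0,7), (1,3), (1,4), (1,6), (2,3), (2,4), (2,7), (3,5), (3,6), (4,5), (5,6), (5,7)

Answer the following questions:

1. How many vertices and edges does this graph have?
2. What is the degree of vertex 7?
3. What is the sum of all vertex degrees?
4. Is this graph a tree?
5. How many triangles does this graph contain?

Count: 8 vertices, 13 edges.
Vertex 7 has neighbors [0, 2, 5], degree = 3.
Handshaking lemma: 2 * 13 = 26.
A tree on 8 vertices has 7 edges. This graph has 13 edges (6 extra). Not a tree.
Number of triangles = 2.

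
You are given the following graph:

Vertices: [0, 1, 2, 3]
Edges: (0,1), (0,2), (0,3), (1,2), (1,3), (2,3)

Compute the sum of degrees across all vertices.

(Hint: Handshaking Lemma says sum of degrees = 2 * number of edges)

Count edges: 6 edges.
By Handshaking Lemma: sum of degrees = 2 * 6 = 12.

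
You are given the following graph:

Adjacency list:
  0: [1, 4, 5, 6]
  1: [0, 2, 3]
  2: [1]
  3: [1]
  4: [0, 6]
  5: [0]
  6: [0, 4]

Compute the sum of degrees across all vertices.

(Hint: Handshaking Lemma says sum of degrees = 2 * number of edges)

Count edges: 7 edges.
By Handshaking Lemma: sum of degrees = 2 * 7 = 14.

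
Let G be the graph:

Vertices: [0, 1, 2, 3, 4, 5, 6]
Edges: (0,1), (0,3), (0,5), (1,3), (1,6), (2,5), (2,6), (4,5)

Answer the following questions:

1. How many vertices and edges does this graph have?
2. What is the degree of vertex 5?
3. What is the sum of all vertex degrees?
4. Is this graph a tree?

Count: 7 vertices, 8 edges.
Vertex 5 has neighbors [0, 2, 4], degree = 3.
Handshaking lemma: 2 * 8 = 16.
A tree on 7 vertices has 6 edges. This graph has 8 edges (2 extra). Not a tree.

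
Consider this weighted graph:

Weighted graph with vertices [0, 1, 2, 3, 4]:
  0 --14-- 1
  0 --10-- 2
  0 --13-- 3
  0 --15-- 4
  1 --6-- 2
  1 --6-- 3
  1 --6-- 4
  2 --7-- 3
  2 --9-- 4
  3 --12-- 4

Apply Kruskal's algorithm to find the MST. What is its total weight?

Applying Kruskal's algorithm (sort edges by weight, add if no cycle):
  Add (1,4) w=6
  Add (1,2) w=6
  Add (1,3) w=6
  Skip (2,3) w=7 (creates cycle)
  Skip (2,4) w=9 (creates cycle)
  Add (0,2) w=10
  Skip (3,4) w=12 (creates cycle)
  Skip (0,3) w=13 (creates cycle)
  Skip (0,1) w=14 (creates cycle)
  Skip (0,4) w=15 (creates cycle)
MST weight = 28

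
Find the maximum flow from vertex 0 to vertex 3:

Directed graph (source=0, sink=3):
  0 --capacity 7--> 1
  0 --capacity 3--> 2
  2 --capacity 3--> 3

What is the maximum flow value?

Computing max flow:
  Flow on (0->2): 3/3
  Flow on (2->3): 3/3
Maximum flow = 3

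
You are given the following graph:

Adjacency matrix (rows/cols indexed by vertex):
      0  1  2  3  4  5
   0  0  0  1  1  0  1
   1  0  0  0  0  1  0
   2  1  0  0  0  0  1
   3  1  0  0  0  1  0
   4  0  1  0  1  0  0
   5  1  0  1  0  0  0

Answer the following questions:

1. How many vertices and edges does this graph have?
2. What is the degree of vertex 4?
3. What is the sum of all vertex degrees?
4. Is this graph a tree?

Count: 6 vertices, 6 edges.
Vertex 4 has neighbors [1, 3], degree = 2.
Handshaking lemma: 2 * 6 = 12.
A tree on 6 vertices has 5 edges. This graph has 6 edges (1 extra). Not a tree.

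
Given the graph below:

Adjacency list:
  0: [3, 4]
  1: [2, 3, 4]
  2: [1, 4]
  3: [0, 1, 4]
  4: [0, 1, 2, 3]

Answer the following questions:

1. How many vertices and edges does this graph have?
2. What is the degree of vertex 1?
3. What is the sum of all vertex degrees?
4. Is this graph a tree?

Count: 5 vertices, 7 edges.
Vertex 1 has neighbors [2, 3, 4], degree = 3.
Handshaking lemma: 2 * 7 = 14.
A tree on 5 vertices has 4 edges. This graph has 7 edges (3 extra). Not a tree.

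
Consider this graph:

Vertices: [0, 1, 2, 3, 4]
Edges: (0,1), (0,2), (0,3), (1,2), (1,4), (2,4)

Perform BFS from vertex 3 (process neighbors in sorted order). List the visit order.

BFS from vertex 3 (neighbors processed in ascending order):
Visit order: 3, 0, 1, 2, 4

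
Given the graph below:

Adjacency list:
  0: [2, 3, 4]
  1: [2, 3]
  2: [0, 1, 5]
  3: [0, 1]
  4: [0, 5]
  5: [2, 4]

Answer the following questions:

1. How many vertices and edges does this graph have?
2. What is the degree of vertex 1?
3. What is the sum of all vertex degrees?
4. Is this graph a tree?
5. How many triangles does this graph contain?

Count: 6 vertices, 7 edges.
Vertex 1 has neighbors [2, 3], degree = 2.
Handshaking lemma: 2 * 7 = 14.
A tree on 6 vertices has 5 edges. This graph has 7 edges (2 extra). Not a tree.
Number of triangles = 0.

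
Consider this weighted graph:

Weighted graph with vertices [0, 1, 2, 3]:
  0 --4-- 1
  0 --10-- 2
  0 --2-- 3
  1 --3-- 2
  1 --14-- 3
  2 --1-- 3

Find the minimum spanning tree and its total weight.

Applying Kruskal's algorithm (sort edges by weight, add if no cycle):
  Add (2,3) w=1
  Add (0,3) w=2
  Add (1,2) w=3
  Skip (0,1) w=4 (creates cycle)
  Skip (0,2) w=10 (creates cycle)
  Skip (1,3) w=14 (creates cycle)
MST weight = 6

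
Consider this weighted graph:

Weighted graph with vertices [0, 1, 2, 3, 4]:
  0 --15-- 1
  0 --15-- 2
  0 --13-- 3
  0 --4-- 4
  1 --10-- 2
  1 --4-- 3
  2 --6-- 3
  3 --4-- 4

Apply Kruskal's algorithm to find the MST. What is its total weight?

Applying Kruskal's algorithm (sort edges by weight, add if no cycle):
  Add (0,4) w=4
  Add (1,3) w=4
  Add (3,4) w=4
  Add (2,3) w=6
  Skip (1,2) w=10 (creates cycle)
  Skip (0,3) w=13 (creates cycle)
  Skip (0,2) w=15 (creates cycle)
  Skip (0,1) w=15 (creates cycle)
MST weight = 18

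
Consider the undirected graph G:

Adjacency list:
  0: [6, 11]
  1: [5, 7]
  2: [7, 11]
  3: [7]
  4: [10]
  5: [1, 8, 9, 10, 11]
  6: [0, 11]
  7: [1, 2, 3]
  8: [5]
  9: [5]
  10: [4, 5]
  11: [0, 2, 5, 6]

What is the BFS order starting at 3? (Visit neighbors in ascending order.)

BFS from vertex 3 (neighbors processed in ascending order):
Visit order: 3, 7, 1, 2, 5, 11, 8, 9, 10, 0, 6, 4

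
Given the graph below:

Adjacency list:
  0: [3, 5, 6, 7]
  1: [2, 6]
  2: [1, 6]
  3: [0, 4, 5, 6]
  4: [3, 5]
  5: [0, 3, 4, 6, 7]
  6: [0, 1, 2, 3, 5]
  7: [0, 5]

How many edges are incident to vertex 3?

Vertex 3 has neighbors [0, 4, 5, 6], so deg(3) = 4.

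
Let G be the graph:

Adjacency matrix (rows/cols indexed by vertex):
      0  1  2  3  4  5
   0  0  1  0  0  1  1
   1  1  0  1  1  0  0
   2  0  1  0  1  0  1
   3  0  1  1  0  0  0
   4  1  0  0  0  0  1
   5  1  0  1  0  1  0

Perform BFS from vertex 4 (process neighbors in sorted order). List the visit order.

BFS from vertex 4 (neighbors processed in ascending order):
Visit order: 4, 0, 5, 1, 2, 3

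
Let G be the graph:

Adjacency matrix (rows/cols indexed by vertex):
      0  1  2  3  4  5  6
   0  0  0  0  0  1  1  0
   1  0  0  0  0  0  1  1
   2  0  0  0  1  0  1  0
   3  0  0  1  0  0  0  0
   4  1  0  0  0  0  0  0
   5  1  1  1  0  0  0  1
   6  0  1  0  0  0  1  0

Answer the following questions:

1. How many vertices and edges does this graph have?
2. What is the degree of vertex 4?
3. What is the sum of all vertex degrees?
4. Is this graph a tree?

Count: 7 vertices, 7 edges.
Vertex 4 has neighbors [0], degree = 1.
Handshaking lemma: 2 * 7 = 14.
A tree on 7 vertices has 6 edges. This graph has 7 edges (1 extra). Not a tree.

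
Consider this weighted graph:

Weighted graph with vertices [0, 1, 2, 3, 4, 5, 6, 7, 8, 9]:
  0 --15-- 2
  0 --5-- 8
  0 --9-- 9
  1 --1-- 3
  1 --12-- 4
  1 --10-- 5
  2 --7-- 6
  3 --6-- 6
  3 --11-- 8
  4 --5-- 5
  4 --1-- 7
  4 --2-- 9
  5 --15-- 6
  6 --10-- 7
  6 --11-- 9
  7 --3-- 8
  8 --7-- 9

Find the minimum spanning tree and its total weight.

Applying Kruskal's algorithm (sort edges by weight, add if no cycle):
  Add (1,3) w=1
  Add (4,7) w=1
  Add (4,9) w=2
  Add (7,8) w=3
  Add (0,8) w=5
  Add (4,5) w=5
  Add (3,6) w=6
  Add (2,6) w=7
  Skip (8,9) w=7 (creates cycle)
  Skip (0,9) w=9 (creates cycle)
  Add (1,5) w=10
  Skip (6,7) w=10 (creates cycle)
  Skip (3,8) w=11 (creates cycle)
  Skip (6,9) w=11 (creates cycle)
  Skip (1,4) w=12 (creates cycle)
  Skip (0,2) w=15 (creates cycle)
  Skip (5,6) w=15 (creates cycle)
MST weight = 40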